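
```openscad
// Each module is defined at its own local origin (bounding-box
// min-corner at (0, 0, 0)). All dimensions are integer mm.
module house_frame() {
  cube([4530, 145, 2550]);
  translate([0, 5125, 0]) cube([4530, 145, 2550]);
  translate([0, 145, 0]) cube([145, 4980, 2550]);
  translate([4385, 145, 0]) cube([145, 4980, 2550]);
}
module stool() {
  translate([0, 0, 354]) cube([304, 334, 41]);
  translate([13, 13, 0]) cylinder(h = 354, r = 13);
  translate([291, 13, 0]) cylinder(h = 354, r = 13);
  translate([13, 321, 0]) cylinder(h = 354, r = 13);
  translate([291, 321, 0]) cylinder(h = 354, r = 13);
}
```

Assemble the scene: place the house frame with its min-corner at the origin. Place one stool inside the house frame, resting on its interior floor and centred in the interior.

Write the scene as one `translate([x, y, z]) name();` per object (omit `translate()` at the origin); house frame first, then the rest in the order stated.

house_frame();
translate([2113, 2468, 0]) stool();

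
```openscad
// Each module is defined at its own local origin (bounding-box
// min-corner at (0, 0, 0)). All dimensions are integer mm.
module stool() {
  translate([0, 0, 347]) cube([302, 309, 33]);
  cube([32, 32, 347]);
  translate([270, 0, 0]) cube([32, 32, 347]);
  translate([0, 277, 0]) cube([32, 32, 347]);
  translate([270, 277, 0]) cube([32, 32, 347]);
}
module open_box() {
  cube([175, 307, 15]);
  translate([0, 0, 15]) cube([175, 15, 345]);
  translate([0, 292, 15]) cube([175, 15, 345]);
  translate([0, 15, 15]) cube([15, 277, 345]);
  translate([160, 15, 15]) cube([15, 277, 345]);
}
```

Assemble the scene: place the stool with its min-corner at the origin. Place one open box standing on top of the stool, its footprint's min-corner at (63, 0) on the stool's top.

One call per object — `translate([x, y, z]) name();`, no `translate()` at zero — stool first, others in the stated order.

stool();
translate([63, 0, 380]) open_box();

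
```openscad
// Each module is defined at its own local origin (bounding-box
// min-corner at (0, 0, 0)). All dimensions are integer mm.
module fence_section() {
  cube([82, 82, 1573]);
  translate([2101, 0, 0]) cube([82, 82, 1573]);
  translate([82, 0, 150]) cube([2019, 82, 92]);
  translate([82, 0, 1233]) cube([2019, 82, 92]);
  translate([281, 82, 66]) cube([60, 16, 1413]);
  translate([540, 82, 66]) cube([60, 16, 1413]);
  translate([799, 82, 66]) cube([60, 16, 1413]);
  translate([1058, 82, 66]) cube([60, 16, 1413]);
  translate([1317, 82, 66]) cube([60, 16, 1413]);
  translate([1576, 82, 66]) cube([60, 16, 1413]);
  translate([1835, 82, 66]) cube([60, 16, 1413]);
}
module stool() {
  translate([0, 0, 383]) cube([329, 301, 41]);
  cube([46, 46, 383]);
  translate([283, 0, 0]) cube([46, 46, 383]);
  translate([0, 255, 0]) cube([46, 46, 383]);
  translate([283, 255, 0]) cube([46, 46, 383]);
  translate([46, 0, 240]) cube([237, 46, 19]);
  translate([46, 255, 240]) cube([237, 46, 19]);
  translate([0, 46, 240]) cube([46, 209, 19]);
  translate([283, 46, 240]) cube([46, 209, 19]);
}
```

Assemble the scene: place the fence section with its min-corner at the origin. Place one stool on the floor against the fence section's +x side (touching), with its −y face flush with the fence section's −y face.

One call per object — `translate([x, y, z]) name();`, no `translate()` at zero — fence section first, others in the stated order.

fence_section();
translate([2183, 0, 0]) stool();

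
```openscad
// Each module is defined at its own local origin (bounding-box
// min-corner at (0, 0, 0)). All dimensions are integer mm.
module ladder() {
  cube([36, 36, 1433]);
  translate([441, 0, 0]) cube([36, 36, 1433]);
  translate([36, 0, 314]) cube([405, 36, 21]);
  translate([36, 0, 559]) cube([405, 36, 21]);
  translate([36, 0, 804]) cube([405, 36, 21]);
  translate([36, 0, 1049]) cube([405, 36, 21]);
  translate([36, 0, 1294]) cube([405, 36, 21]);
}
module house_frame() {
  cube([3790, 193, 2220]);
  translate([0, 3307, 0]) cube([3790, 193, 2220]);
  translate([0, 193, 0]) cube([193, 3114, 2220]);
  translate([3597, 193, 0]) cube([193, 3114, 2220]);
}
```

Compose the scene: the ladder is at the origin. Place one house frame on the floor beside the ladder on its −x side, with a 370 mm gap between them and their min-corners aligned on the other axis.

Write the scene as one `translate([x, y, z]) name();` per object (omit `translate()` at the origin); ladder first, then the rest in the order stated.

ladder();
translate([-4160, 0, 0]) house_frame();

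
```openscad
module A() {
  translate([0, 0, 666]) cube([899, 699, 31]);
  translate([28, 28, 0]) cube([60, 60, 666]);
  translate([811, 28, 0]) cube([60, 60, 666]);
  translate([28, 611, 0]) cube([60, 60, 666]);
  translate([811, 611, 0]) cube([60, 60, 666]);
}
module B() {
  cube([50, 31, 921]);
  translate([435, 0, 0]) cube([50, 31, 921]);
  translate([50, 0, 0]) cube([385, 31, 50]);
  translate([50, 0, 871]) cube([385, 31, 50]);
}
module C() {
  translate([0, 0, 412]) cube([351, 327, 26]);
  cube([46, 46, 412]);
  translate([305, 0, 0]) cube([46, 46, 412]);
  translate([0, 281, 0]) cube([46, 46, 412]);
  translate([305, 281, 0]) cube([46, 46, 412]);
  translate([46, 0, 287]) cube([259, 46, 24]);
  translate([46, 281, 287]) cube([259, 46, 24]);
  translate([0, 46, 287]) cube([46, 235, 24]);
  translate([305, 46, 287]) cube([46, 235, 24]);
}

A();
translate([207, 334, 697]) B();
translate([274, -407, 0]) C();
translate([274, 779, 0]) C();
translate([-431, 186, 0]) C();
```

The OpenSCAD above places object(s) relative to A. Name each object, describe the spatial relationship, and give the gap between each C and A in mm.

A is a table. B is a picture frame. C is a stool. The picture frame is on top of the table, centred. Three stools sit around the table at the −y, +y, −x sides. The gap between each stool and the table is 80 mm.

Each stool's nearest face is 80 mm from the table's bounding box.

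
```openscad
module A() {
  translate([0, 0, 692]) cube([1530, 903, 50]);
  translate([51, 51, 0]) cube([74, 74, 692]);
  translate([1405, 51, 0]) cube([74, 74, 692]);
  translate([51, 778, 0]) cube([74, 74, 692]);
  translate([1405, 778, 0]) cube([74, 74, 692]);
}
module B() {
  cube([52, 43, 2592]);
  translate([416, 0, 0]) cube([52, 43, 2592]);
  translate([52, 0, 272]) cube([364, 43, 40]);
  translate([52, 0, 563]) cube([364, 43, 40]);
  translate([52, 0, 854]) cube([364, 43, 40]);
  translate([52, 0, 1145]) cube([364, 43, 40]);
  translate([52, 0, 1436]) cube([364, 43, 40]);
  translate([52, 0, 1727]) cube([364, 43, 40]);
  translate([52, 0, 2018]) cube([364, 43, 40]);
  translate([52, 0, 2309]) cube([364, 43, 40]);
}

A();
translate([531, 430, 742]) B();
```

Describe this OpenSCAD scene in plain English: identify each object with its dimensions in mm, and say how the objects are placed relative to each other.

A is a table with a 1530×903 mm rectangular top, 50 mm thick, top surface at z = 742 mm, supported by four 74×74 mm square legs, each inset 51 mm from the nearest pair of top edges, running from the floor.

B is a straight ladder. Two 52×43 mm vertical rails, 2592 mm tall, stand 468 mm apart (outside-to-outside) with their front faces coplanar on the −y side. 8 rungs, each 43 mm deep and 40 mm tall, span between the inner faces of the rails, front faces flush with the rails. The lowest rung's underside is at z = 272 mm and rungs are spaced 291 mm apart (underside to underside).

The ladder is on top of the table, centred.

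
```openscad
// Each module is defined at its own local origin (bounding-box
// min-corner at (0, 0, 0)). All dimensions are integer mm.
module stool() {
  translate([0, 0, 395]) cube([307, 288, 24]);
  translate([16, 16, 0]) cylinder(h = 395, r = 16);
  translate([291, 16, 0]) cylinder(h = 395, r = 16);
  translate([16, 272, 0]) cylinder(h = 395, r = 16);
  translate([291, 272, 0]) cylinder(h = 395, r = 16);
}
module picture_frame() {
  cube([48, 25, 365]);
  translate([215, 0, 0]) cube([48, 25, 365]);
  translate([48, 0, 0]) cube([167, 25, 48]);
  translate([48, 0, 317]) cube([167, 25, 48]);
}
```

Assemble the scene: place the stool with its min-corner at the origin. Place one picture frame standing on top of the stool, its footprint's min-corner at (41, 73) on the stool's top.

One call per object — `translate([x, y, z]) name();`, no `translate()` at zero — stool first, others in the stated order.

stool();
translate([41, 73, 419]) picture_frame();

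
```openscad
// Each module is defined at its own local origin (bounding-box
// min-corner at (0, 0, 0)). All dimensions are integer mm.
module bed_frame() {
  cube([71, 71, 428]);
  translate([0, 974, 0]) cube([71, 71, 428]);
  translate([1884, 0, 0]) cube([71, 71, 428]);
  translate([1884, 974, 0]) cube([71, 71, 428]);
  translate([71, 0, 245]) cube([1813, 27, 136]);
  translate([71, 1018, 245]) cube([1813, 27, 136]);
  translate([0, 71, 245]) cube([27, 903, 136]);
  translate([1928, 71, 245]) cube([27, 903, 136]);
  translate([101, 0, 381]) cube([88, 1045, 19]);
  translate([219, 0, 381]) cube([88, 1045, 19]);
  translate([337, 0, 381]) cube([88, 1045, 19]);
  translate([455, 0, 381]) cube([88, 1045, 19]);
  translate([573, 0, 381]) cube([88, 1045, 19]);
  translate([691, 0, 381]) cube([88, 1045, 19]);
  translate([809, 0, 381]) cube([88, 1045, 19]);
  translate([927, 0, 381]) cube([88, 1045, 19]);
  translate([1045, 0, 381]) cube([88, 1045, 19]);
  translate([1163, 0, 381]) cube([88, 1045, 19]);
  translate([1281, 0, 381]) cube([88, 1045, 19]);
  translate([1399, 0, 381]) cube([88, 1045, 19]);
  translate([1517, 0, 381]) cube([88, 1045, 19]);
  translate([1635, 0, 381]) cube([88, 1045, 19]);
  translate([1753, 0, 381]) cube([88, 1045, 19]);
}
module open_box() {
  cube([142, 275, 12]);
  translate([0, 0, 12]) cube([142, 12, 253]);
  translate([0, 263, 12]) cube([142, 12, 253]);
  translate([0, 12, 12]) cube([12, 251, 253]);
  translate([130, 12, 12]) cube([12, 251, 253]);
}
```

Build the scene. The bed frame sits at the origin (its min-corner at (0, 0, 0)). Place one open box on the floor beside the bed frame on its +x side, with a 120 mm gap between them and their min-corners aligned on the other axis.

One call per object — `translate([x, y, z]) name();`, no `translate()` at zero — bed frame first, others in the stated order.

bed_frame();
translate([2075, 0, 0]) open_box();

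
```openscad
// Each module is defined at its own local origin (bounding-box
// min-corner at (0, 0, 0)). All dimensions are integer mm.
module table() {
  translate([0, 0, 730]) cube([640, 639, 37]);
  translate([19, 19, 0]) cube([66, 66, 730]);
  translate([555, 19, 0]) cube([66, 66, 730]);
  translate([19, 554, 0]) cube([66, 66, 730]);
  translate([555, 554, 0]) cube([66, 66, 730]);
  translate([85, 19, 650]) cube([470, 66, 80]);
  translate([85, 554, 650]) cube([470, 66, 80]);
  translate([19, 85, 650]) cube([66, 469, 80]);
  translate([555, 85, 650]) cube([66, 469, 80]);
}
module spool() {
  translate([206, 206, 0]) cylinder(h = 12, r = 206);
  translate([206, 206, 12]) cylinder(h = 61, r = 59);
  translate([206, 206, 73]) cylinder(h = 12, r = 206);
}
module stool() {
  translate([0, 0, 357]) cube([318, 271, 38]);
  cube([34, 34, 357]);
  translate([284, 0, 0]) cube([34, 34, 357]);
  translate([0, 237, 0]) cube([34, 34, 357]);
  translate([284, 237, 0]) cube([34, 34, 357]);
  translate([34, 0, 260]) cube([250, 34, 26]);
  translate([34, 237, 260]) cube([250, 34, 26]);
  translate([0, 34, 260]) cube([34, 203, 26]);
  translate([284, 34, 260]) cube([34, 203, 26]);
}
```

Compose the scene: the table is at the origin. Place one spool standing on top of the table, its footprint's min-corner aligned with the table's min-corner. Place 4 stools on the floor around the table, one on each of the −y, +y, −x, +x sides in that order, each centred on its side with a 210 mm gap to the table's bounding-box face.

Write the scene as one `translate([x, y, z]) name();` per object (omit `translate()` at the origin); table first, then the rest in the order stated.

table();
translate([0, 0, 767]) spool();
translate([161, -481, 0]) stool();
translate([161, 849, 0]) stool();
translate([-528, 184, 0]) stool();
translate([850, 184, 0]) stool();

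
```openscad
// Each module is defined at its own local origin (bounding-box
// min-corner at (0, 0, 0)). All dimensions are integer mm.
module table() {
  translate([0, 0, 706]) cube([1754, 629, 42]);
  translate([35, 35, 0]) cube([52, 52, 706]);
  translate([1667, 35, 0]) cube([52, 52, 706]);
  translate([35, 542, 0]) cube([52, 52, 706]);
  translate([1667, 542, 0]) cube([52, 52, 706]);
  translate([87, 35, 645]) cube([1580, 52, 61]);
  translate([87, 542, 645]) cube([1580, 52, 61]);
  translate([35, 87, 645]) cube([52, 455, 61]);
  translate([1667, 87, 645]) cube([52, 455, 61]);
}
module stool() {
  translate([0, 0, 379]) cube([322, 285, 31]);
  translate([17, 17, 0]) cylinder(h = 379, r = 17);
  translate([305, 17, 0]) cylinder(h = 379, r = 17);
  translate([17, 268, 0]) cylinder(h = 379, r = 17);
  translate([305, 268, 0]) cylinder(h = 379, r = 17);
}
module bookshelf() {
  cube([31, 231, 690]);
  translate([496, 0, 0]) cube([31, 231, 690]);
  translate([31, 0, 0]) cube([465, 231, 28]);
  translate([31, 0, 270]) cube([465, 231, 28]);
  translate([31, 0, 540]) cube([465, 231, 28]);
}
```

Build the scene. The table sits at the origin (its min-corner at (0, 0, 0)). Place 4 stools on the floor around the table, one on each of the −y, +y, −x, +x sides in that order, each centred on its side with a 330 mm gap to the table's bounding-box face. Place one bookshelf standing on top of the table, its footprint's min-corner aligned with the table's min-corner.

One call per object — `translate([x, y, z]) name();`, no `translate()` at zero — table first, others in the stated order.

table();
translate([716, -615, 0]) stool();
translate([716, 959, 0]) stool();
translate([-652, 172, 0]) stool();
translate([2084, 172, 0]) stool();
translate([0, 0, 748]) bookshelf();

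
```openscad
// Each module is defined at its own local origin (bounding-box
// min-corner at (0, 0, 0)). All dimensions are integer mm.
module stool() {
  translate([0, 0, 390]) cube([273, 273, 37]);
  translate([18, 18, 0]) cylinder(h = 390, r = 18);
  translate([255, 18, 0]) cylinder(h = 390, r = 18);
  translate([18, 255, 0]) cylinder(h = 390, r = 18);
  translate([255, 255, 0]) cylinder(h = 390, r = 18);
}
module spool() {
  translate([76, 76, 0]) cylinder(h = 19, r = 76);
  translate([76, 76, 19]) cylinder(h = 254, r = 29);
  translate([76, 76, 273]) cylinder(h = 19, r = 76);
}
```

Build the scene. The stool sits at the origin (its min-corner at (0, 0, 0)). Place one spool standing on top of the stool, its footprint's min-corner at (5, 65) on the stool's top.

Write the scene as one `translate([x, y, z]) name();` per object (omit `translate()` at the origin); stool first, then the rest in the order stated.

stool();
translate([5, 65, 427]) spool();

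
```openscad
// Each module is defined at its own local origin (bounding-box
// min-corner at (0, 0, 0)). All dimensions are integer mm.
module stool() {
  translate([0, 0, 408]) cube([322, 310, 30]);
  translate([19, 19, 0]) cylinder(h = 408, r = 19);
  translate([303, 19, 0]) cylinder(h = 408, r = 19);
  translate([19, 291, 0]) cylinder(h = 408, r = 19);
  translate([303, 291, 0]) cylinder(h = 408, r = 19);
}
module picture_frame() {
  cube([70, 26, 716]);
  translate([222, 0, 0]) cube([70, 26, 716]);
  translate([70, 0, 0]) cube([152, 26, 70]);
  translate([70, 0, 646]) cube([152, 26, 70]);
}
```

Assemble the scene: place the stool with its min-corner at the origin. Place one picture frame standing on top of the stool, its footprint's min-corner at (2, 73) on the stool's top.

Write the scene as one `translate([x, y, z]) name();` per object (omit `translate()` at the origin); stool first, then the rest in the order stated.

stool();
translate([2, 73, 438]) picture_frame();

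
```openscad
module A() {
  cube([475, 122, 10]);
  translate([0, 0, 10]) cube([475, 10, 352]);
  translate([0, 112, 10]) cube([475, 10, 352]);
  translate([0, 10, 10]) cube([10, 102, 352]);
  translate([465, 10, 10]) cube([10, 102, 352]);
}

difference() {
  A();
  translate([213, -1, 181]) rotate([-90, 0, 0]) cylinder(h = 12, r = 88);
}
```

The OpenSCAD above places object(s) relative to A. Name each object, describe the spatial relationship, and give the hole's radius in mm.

The subtracted cylinder has r = 88 mm.

A is an open box. The open box has a circular hole through its front wall. The hole's radius is 88 mm.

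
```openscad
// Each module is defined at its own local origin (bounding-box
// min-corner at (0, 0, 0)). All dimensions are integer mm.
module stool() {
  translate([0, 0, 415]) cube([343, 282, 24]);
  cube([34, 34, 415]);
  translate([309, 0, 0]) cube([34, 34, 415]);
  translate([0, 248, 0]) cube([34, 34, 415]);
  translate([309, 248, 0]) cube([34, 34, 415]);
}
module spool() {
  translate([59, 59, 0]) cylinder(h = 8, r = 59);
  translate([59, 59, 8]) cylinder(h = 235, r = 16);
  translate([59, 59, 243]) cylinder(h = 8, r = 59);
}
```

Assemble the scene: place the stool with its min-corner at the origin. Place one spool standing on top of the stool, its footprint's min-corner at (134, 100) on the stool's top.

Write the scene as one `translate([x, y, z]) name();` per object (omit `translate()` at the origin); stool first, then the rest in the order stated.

stool();
translate([134, 100, 439]) spool();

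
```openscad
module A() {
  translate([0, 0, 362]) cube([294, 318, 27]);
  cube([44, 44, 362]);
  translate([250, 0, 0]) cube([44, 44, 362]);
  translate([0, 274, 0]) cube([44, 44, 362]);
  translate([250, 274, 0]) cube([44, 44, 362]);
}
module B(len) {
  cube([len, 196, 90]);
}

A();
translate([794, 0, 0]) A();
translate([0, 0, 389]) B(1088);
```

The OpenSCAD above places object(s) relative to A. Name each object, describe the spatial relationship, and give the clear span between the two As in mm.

Second stool starts at x = 794; first ends at x = 294; clear span = 794 − 294 = 500 mm.

A is a stool. B is a beam. A beam spans the tops of two stools. The clear span between the two stools is 500 mm.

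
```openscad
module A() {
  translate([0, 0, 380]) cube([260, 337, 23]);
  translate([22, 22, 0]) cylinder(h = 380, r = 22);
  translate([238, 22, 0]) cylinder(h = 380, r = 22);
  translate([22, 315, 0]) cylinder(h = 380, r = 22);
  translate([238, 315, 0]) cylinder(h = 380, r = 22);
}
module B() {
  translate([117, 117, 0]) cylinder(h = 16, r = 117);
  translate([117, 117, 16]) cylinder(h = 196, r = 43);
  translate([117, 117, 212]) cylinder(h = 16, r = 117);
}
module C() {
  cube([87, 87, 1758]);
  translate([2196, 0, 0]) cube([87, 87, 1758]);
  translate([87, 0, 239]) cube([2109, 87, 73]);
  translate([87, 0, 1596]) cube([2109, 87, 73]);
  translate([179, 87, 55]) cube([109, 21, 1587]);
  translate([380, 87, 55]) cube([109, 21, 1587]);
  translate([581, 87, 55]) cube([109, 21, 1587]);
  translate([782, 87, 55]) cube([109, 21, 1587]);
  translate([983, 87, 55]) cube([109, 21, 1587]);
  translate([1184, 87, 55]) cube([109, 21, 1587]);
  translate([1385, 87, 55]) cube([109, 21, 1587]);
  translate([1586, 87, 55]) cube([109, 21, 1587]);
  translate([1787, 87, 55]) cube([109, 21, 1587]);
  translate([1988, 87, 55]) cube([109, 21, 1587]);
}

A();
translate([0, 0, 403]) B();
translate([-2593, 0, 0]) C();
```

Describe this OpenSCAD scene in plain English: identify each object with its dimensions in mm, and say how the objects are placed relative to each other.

A is a simple wooden stool: a rectangular seat 260 mm (x) by 337 mm (y), 23 mm thick, top face at z = 403 mm, on four round legs, each 44 mm in diameter. The legs rest on z = 0, each leg's axis is inset half a diameter from the nearest pair of seat edges (so the leg's bounding box is flush with the corner).

B is a spool: two coaxial disc flanges of radius 117 mm and thickness 16 mm, joined by a core cylinder of radius 43 mm and height 196 mm. The lower flange rests on z = 0 and the three cylinders share a vertical axis.

C is a fence section. Two 87×87 mm posts, 1758 mm tall, stand on the floor with a clear span of 2109 mm between their inner faces. Two horizontal rails of 87×73 mm section span the gap between the posts with their undersides at z = 239 mm and z = 1596 mm, flush with the posts' −y face. 10 pickets, each 109 mm wide, 21 mm thick and 1587 mm tall, are fixed to the +y face of the rails with their bottoms at z = 55 mm, evenly spaced across the span with equal gaps (rounded down to the nearest mm) at the −x end and between each pair — any rounding remainder accumulates at the +x end.

The spool is on top of the stool. The fence section is on the floor beside the stool on its −x side.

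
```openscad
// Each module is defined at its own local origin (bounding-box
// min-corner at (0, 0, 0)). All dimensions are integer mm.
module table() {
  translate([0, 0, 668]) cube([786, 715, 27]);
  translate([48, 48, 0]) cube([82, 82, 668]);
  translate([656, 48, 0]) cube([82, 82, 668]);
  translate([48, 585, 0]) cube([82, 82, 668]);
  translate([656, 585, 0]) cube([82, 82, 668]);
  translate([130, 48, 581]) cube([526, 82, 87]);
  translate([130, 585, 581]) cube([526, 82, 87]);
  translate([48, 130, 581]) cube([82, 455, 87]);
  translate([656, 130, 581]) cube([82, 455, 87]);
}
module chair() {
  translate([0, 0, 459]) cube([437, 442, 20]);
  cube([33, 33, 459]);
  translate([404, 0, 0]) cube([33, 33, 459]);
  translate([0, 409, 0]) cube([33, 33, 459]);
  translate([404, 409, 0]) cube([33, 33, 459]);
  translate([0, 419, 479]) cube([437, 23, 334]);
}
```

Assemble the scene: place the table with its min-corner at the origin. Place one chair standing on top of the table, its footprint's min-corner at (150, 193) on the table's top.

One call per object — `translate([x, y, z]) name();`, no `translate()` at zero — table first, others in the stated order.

table();
translate([150, 193, 695]) chair();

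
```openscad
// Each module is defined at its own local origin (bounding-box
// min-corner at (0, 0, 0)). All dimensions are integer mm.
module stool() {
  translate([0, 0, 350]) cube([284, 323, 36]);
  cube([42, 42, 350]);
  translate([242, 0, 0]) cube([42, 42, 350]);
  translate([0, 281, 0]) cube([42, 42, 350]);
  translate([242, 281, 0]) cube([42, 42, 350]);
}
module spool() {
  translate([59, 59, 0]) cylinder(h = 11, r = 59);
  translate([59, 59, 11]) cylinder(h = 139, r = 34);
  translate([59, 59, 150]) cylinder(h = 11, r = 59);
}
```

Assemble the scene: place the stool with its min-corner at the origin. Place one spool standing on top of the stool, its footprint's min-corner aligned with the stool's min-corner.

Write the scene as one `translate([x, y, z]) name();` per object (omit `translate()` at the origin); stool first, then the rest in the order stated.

stool();
translate([0, 0, 386]) spool();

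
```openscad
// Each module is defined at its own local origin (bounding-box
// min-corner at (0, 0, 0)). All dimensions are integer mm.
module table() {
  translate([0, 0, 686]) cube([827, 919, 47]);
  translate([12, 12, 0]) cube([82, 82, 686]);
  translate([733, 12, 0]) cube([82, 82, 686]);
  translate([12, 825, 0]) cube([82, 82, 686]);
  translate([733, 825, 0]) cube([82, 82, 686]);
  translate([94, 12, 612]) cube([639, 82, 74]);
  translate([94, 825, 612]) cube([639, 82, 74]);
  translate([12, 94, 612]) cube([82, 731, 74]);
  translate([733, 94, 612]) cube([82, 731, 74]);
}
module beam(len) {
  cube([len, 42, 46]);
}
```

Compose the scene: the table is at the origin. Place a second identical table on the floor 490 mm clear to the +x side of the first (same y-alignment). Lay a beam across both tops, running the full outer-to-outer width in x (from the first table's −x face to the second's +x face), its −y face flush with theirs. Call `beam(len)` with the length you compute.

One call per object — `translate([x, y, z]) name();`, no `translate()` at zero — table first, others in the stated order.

table();
translate([1317, 0, 0]) table();
translate([0, 0, 733]) beam(2144);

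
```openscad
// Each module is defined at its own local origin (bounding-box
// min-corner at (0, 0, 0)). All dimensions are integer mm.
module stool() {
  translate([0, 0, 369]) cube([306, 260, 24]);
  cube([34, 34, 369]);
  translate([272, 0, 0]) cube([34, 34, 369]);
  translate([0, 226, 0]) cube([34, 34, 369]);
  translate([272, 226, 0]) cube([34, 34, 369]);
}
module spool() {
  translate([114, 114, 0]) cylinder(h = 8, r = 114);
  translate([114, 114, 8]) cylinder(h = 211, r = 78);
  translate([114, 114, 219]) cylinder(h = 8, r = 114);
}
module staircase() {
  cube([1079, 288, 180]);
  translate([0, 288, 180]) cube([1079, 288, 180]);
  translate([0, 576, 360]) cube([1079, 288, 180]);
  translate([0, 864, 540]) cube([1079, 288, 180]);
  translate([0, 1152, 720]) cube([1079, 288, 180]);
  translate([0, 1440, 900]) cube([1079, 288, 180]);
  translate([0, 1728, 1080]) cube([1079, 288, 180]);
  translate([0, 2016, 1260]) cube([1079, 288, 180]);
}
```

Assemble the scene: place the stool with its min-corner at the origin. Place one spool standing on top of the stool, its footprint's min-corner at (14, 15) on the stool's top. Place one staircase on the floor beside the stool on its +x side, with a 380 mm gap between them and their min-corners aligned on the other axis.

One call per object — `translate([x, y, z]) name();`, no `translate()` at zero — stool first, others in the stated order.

stool();
translate([14, 15, 393]) spool();
translate([686, 0, 0]) staircase();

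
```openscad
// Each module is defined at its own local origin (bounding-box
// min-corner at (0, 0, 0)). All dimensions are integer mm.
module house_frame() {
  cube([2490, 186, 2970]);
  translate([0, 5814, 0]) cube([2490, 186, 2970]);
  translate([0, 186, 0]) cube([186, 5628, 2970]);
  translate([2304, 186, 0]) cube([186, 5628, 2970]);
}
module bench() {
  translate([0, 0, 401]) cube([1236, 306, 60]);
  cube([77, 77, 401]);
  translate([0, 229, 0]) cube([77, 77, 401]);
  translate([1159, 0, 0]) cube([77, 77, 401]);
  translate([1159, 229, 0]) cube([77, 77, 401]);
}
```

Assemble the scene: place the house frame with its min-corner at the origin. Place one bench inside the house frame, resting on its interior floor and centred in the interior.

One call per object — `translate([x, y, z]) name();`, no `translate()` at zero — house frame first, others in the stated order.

house_frame();
translate([627, 2847, 0]) bench();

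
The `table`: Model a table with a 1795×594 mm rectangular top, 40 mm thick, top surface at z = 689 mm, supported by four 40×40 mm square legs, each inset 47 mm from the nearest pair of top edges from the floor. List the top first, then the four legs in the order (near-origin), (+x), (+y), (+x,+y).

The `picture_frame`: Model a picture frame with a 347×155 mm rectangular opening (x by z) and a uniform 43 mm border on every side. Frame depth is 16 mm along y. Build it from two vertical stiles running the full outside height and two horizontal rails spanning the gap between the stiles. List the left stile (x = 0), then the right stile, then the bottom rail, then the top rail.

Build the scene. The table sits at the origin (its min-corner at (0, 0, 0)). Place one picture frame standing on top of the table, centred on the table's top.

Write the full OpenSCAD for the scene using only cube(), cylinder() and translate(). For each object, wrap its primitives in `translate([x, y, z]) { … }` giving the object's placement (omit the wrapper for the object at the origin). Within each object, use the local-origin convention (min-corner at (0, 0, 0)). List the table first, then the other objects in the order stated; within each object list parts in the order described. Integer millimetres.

translate([0, 0, 649]) cube([1795, 594, 40]);
translate([47, 47, 0]) cube([40, 40, 649]);
translate([1708, 47, 0]) cube([40, 40, 649]);
translate([47, 507, 0]) cube([40, 40, 649]);
translate([1708, 507, 0]) cube([40, 40, 649]);
translate([681, 289, 689]) {
  cube([43, 16, 241]);
  translate([390, 0, 0]) cube([43, 16, 241]);
  translate([43, 0, 0]) cube([347, 16, 43]);
  translate([43, 0, 198]) cube([347, 16, 43]);
}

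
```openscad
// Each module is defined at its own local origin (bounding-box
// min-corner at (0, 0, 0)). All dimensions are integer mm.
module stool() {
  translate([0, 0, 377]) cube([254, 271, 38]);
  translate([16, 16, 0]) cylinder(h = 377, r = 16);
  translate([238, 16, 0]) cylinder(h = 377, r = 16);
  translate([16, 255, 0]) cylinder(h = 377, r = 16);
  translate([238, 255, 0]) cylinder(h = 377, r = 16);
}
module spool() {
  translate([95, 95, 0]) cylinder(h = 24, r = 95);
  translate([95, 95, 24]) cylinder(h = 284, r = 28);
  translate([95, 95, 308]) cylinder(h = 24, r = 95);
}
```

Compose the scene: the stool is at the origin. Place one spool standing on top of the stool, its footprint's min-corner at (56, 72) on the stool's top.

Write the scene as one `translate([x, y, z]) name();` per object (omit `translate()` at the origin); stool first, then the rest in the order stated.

stool();
translate([56, 72, 415]) spool();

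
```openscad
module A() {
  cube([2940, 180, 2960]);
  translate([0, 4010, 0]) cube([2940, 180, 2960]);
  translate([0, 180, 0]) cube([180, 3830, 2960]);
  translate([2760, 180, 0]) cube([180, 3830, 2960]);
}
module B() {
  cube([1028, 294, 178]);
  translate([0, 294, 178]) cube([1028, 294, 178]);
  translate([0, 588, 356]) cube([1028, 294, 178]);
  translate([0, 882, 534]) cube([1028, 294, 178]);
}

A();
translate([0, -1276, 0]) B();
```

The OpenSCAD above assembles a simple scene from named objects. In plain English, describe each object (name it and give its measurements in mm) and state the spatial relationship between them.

A is a box-shaped house frame (walls only): outside footprint 2940×4190 mm, wall height 2960 mm, wall thickness 180 mm. The two y-facing walls run the full x-width; the two x-facing walls fit between the inner faces of the y-facing walls.

B is a run of 4 identical solid stair steps. Each tread is 1028×294 mm and each step block is 178 mm high. Step 1 rests on the floor; step k is offset from step 1 by (k−1)×294 mm in y and (k−1)×178 mm in z.

The staircase is on the floor beside the house frame on its −y side.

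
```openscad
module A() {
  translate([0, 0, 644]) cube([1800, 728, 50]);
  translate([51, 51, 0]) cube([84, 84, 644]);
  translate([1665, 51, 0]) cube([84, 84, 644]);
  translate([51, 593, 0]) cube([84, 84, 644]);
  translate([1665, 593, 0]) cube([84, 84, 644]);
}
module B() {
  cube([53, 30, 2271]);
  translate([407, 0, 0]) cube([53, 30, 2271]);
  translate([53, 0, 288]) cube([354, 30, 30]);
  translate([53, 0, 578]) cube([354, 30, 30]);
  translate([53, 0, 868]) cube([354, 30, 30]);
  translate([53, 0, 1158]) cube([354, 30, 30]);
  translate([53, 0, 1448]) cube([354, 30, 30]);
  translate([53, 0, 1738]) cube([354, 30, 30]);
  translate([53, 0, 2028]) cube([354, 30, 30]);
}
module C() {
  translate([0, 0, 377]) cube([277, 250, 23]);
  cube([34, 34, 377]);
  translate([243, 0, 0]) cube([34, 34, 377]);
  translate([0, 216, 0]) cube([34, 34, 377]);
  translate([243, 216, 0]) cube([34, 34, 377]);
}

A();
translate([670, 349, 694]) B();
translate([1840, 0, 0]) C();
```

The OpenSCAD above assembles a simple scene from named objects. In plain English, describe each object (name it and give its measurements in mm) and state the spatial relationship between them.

A is a table: top 1800 mm (x) × 728 mm (y), 50 mm thick, upper face at z = 694 mm, on four 84×84 mm square legs, each inset 51 mm from the nearest pair of top edges, running from z = 0 to the bottom of the top.

B is a wooden ladder with two side rails of 53×30 mm section and 2271 mm height, set 460 mm apart overall. Between them run 7 rectangular rungs (30 mm deep, 30 mm thick), front faces flush with the rails' −y face. The bottom of the first rung is 288 mm above the floor and each subsequent rung is 290 mm higher than the one below.

C is a four-legged stool. The seat is 277×250 mm, 23 mm thick, top at z = 400 mm. It stands on four square legs, each 34×34 mm in cross-section, from z = 0 to the seat underside, each flush with a corner of the seat.

The ladder is on top of the table, centred. The stool is on the floor beside the table on its +x side.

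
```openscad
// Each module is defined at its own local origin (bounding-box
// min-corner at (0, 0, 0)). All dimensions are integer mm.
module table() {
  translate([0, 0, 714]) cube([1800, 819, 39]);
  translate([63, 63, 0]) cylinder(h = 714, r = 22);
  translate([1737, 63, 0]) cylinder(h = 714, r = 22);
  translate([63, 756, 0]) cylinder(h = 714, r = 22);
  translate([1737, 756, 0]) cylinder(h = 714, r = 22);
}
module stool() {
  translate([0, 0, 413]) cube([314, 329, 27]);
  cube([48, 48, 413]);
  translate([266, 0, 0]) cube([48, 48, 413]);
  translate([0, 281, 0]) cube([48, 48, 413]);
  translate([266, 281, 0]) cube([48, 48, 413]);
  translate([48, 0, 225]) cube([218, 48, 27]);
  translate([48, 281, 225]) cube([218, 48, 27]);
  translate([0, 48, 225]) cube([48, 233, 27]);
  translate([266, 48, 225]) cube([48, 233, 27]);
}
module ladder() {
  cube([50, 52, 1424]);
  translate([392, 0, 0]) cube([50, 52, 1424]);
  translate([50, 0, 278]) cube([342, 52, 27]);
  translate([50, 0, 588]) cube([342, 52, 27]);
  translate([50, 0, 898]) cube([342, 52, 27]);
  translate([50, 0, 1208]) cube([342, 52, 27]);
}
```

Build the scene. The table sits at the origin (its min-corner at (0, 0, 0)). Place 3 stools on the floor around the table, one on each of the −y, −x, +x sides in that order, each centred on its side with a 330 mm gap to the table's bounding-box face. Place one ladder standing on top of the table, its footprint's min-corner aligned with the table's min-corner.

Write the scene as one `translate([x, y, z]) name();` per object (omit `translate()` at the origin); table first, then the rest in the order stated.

table();
translate([743, -659, 0]) stool();
translate([-644, 245, 0]) stool();
translate([2130, 245, 0]) stool();
translate([0, 0, 753]) ladder();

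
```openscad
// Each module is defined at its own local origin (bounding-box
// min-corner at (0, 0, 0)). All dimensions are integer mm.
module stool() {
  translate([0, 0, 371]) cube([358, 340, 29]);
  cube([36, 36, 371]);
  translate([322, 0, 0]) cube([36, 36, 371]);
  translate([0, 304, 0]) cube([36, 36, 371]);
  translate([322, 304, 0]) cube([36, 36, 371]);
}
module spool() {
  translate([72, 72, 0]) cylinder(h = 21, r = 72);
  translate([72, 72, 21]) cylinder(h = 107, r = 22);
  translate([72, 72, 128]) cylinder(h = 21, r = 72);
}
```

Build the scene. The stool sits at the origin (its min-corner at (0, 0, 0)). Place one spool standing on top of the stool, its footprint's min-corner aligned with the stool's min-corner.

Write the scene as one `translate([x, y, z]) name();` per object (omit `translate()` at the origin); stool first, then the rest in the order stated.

stool();
translate([0, 0, 400]) spool();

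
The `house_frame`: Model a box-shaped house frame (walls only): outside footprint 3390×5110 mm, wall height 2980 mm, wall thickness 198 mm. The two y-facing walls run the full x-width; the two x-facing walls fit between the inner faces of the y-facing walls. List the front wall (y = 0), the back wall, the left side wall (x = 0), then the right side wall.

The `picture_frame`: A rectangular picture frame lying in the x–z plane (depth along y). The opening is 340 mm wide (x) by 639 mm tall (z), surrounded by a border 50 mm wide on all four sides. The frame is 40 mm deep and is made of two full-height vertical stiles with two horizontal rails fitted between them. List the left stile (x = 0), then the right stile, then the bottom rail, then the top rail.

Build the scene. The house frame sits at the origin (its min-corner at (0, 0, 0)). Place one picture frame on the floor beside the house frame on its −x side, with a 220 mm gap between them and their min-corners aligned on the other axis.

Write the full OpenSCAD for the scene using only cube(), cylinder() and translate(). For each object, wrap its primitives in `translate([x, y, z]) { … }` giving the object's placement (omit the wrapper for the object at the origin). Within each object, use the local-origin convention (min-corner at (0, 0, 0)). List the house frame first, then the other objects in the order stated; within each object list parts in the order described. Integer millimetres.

cube([3390, 198, 2980]);
translate([0, 4912, 0]) cube([3390, 198, 2980]);
translate([0, 198, 0]) cube([198, 4714, 2980]);
translate([3192, 198, 0]) cube([198, 4714, 2980]);
translate([-660, 0, 0]) {
  cube([50, 40, 739]);
  translate([390, 0, 0]) cube([50, 40, 739]);
  translate([50, 0, 0]) cube([340, 40, 50]);
  translate([50, 0, 689]) cube([340, 40, 50]);
}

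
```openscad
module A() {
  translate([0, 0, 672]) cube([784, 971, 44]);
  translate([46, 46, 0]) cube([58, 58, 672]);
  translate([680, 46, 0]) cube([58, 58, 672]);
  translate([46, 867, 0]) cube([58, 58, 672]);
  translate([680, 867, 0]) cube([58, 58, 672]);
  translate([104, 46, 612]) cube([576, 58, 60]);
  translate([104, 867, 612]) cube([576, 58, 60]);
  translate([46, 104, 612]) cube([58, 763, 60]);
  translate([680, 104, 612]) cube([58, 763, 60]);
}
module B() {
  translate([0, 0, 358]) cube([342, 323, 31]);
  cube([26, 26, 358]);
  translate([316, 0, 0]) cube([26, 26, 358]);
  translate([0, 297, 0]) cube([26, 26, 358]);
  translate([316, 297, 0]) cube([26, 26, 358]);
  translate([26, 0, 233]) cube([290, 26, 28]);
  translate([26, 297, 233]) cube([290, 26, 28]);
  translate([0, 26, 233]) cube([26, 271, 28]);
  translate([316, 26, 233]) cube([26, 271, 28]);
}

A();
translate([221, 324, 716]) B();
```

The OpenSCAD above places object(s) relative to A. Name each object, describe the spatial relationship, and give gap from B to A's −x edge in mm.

The stool's min-x is at 221; the table's min-x is 0; gap = 221 mm.

A is a table. B is a stool. The stool is on top of the table, centred. The gap from the stool to the table's −x edge is 221 mm.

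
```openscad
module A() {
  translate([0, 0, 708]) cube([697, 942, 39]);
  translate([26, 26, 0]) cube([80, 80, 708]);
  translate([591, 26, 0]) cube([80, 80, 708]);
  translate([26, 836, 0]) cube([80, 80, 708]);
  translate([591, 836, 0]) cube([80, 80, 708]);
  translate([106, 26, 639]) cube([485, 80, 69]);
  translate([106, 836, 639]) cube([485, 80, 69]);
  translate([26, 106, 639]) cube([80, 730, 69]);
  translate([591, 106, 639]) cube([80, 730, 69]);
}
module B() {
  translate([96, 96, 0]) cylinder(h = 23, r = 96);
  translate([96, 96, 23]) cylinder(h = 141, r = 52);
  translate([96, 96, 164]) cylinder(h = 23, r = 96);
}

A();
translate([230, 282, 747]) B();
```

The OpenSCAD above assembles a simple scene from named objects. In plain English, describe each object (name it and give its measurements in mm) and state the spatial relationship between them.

A is a table with a 697×942 mm rectangular top, 39 mm thick, top surface at z = 747 mm, supported by four 80×80 mm square legs, each inset 26 mm from the nearest pair of top edges, running from the floor. Four apron rails, 80 mm thick and 69 mm tall, run between adjacent legs with their top edges flush with the underside of the top and their outer faces flush with the legs' outer faces.

B is a spool: two coaxial disc flanges of radius 96 mm and thickness 23 mm, joined by a core cylinder of radius 52 mm and height 141 mm. The lower flange rests on z = 0 and the three cylinders share a vertical axis.

The spool is on top of the table.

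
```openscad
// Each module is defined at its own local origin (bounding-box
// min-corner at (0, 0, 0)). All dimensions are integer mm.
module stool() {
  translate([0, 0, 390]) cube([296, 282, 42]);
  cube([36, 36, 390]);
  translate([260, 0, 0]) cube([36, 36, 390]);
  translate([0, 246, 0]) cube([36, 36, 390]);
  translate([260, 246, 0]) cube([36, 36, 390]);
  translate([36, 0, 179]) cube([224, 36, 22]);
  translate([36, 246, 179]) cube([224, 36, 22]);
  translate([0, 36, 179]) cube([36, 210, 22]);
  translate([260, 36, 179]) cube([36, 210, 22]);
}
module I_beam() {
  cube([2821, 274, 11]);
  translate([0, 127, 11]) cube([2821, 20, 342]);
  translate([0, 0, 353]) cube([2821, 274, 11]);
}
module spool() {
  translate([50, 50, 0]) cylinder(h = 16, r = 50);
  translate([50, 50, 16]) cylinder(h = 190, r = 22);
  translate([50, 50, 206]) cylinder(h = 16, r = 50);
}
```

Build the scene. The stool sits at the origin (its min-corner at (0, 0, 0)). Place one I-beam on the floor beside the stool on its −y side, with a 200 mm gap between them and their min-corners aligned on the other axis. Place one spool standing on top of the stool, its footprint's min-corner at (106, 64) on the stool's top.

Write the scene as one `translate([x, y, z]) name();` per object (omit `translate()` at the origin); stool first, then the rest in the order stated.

stool();
translate([0, -474, 0]) I_beam();
translate([106, 64, 432]) spool();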